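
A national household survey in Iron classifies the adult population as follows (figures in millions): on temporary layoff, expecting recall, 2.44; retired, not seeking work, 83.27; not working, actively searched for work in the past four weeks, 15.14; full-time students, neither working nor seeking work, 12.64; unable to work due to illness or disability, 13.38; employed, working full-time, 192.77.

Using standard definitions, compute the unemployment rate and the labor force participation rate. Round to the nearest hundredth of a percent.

Employed = 192.77 million.
Unemployed = 2.44 + 15.14 = 17.58 million (jobless and actively searching, or on temporary layoff).
Labor force = 192.77 + 17.58 = 210.35 million.
Not in labor force = 83.27 + 12.64 + 13.38 = 109.29 million (those not working and not actively searching are outside the labor force).
Civilian working-age population = 210.35 + 109.29 = 319.64 million.
Unemployment rate = 17.58 / 210.35 = 8.36%.
Labor force participation rate = 210.35 / 319.64 = 65.81%.

Unemployment rate ≈ 8.36%; labor force participation rate ≈ 65.81%.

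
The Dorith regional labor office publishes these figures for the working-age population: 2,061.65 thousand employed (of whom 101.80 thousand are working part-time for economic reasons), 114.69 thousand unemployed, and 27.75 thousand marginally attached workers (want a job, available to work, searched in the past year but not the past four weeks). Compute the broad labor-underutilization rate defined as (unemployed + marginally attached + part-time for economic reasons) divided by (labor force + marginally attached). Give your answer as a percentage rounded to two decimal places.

Labor force = 2,061.65 + 114.69 = 2,176.34 thousand.
Numerator = 114.69 + 27.75 + 101.80 = 244.24 thousand.
Denominator = 2,176.34 + 27.75 = 2,204.09 thousand.
Broad rate = 244.24 / 2,204.09 = 11.08%.

Broad underutilization rate ≈ 11.08%.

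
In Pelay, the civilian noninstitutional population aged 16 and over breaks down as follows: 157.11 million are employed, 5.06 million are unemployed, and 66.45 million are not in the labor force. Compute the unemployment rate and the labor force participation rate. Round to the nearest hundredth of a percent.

Unemployment rate ≈ 3.12%; labor force participation rate ≈ 70.93%.

Labor force = employed + unemployed = 157.11 + 5.06 = 162.17 million.
Working-age population = 162.17 + 66.45 = 228.62 million.
Unemployment rate = 5.06 / 162.17 = 3.12%.
Labor force participation rate = 162.17 / 228.62 = 70.93%.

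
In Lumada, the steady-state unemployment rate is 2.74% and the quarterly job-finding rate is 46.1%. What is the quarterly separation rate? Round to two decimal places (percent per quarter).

From u* = s/(s+f): s = u·f/(1−u).
s = 0.0274 × 46.1 / (1 − 0.0274) = 1.2631 / 0.9726 ≈ 1.30% per quarter.

Separation rate ≈ 1.30% per quarter.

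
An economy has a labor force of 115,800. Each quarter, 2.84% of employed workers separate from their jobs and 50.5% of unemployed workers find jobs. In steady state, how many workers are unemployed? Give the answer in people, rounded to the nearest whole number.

About 6,166 are unemployed in steady state.

Steady-state unemployment rate u* = s/(s+f) = 2.84/(2.84+50.5) = 0.053243.
Unemployed = u* × labor force = 0.053243 × 115,800 ≈ 6,166.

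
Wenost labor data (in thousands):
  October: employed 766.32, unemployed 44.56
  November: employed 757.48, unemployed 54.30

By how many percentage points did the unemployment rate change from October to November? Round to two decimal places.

October: labor force = 766.32 + 44.56 = 810.88; u = 44.56/810.88 = 5.50%.
November: labor force = 757.48 + 54.30 = 811.78; u = 54.30/811.78 = 6.69%.
Change = 6.69% − 5.50% = +1.19 pp.

The unemployment rate changed by +1.19 percentage points.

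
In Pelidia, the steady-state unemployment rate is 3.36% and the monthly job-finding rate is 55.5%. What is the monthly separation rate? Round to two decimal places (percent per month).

Separation rate ≈ 1.93% per month.

From u* = s/(s+f): s = u·f/(1−u).
s = 0.0336 × 55.5 / (1 − 0.0336) = 1.8648 / 0.9664 ≈ 1.93% per month.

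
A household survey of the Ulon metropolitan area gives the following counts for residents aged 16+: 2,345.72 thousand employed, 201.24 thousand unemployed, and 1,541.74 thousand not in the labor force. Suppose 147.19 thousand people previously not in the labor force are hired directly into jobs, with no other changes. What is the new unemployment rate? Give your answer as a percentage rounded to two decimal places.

Initially, labor force = 2,345.72 + 201.24 = 2,546.96 thousand, so u = 201.24/2,546.96 = 7.90%.
After the change, employed and labor force both rise by 147.19; unemployed unchanged → E = 2,492.91, U = 201.24, labor force = 2,694.15 thousand.
New unemployment rate = 201.24 / 2,694.15 = 7.47%.

New unemployment rate ≈ 7.47%.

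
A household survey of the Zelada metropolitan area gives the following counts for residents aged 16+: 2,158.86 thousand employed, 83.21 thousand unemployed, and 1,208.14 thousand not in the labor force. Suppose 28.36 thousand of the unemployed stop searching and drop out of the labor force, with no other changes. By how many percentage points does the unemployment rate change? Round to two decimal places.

The unemployment rate changes by −1.23 percentage points.

Initially, labor force = 2,158.86 + 83.21 = 2,242.07 thousand, so u = 83.21/2,242.07 = 3.71%.
After the change, unemployed and labor force both fall by 28.36 → E = 2,158.86, U = 54.85, labor force = 2,213.71 thousand.
New unemployment rate = 54.85 / 2,213.71 = 2.48%.
Change = 2.48% − 3.71% = −1.23 percentage points.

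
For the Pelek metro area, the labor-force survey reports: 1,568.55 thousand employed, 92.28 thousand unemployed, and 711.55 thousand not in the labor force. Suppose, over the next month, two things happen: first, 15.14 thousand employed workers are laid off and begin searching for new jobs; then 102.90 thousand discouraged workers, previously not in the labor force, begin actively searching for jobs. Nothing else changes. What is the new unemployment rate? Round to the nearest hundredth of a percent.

New unemployment rate ≈ 11.92%.

Initially, labor force = 1,568.55 + 92.28 = 1,660.83 thousand, so u = 92.28/1,660.83 = 5.56%.
After the first change, employed falls and unemployed rises by 15.14; labor force unchanged → E = 1,553.41, U = 107.42, labor force = 1,660.83 thousand.
After the second change, unemployed and labor force both rise by 102.90 → E = 1,553.41, U = 210.32, labor force = 1,763.73 thousand.
New unemployment rate = 210.32 / 1,763.73 = 11.92%.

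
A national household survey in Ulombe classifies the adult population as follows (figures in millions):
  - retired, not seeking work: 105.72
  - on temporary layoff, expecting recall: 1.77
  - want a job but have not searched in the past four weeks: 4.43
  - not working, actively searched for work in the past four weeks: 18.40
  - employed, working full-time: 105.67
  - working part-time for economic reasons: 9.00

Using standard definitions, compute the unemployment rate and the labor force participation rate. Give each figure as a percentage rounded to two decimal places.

Unemployment rate ≈ 14.96%; labor force participation rate ≈ 55.04%.

Employed = 105.67 + 9.00 = 114.67 million (anyone who worked, including part-time for economic reasons, counts as employed).
Unemployed = 1.77 + 18.40 = 20.17 million (jobless and actively searching, or on temporary layoff).
Labor force = 114.67 + 20.17 = 134.84 million.
Not in labor force = 105.72 + 4.43 = 110.15 million (those not working and not actively searching are outside the labor force — including those who want a job but have given up searching).
Civilian working-age population = 134.84 + 110.15 = 244.99 million.
Unemployment rate = 20.17 / 134.84 = 14.96%.
Labor force participation rate = 134.84 / 244.99 = 55.04%.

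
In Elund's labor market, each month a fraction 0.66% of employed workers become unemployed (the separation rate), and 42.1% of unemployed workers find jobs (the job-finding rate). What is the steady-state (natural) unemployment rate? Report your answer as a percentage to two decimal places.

At steady state the flows balance: s·E = f·U, so U/(E+U) = s/(s+f).
u* = 0.66 / (0.66 + 42.1) = 0.66 / 42.76 = 1.54%.

Steady-state unemployment rate ≈ 1.54%.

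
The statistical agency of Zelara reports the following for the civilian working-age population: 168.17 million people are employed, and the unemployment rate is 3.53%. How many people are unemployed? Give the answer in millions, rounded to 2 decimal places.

About 6.15 million are unemployed.

Let U be the number unemployed. The labor force is E + U, and U/(E+U) = 0.0353.
So U = 0.0353 × 168.17 / (1 − 0.0353) = 5.9364 / 0.9647 ≈ 6.15 million.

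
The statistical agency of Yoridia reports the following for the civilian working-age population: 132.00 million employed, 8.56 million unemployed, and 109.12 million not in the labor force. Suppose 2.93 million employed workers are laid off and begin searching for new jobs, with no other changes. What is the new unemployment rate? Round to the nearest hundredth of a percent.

New unemployment rate ≈ 8.17%.

Initially, labor force = 132.00 + 8.56 = 140.56 million, so u = 8.56/140.56 = 6.09%.
After the change, employed falls and unemployed rises by 2.93; labor force unchanged → E = 129.07, U = 11.49, labor force = 140.56 million.
New unemployment rate = 11.49 / 140.56 = 8.17%.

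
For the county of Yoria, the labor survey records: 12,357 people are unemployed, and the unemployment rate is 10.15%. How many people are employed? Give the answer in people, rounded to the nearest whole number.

About 109,387 are employed.

Labor force = U / u = 12,357 / 0.1015 ≈ 121,744.
Employed = labor force − unemployed = 121,744 − 12,357 = 109,387.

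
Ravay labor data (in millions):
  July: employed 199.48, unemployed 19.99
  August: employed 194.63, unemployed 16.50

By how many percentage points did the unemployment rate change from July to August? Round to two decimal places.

The unemployment rate changed by −1.29 percentage points.

July: labor force = 199.48 + 19.99 = 219.47; u = 19.99/219.47 = 9.11%.
August: labor force = 194.63 + 16.50 = 211.13; u = 16.50/211.13 = 7.82%.
Change = 7.82% − 9.11% = −1.29 pp.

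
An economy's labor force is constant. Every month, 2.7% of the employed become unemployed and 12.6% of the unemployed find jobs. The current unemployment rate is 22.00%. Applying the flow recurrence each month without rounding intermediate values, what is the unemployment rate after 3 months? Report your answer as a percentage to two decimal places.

Unemployment rate after three months ≈ 20.29%.

With a fixed labor force, u_{t+1} = u_t + s·(1−u_t) − f·u_t = u_t·(1−s−f) + s.
Here 1−s−f = 0.847 and s = 0.027.
u_1 = 0.220000 × 0.847 + 0.027 = 0.213340.
u_2 = 0.213340 × 0.847 + 0.027 = 0.207699.
u_3 = 0.207699 × 0.847 + 0.027 = 0.202921.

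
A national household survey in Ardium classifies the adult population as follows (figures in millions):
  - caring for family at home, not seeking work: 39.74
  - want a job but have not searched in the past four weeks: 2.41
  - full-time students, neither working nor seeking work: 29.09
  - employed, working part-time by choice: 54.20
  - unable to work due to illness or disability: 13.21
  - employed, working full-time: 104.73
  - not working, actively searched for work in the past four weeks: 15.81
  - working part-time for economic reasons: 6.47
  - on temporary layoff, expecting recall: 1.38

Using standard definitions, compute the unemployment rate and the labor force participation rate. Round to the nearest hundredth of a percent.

Employed = 54.20 + 104.73 + 6.47 = 165.40 million (anyone who worked, including part-time for economic reasons, counts as employed).
Unemployed = 15.81 + 1.38 = 17.19 million (jobless and actively searching, or on temporary layoff).
Labor force = 165.40 + 17.19 = 182.59 million.
Not in labor force = 39.74 + 2.41 + 29.09 + 13.21 = 84.45 million (those not working and not actively searching are outside the labor force — including those who want a job but have given up searching).
Civilian working-age population = 182.59 + 84.45 = 267.04 million.
Unemployment rate = 17.19 / 182.59 = 9.41%.
Labor force participation rate = 182.59 / 267.04 = 68.38%.

Unemployment rate ≈ 9.41%; labor force participation rate ≈ 68.38%.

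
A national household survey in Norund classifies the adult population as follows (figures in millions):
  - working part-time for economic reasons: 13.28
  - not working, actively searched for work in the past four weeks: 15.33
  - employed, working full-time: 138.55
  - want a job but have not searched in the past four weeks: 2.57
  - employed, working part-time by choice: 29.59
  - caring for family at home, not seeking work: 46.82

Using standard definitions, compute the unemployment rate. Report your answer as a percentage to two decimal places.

Unemployment rate ≈ 7.79%.

Employed = 13.28 + 138.55 + 29.59 = 181.42 million (anyone who worked, including part-time for economic reasons, counts as employed).
Unemployed = 15.33 million.
Labor force = 181.42 + 15.33 = 196.75 million.
Unemployment rate = 15.33 / 196.75 = 7.79%.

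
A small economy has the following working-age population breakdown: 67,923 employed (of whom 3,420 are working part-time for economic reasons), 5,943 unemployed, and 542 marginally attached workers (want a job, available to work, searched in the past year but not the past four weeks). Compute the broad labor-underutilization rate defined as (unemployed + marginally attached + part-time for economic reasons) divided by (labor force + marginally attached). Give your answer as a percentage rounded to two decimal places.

Broad underutilization rate ≈ 13.31%.

Labor force = 67,923 + 5,943 = 73,866.
Numerator = 5,943 + 542 + 3,420 = 9,905.
Denominator = 73,866 + 542 = 74,408.
Broad rate = 9,905 / 74,408 = 13.31%.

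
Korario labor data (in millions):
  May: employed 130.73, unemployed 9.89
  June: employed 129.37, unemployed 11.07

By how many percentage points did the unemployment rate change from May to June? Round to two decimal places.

May: labor force = 130.73 + 9.89 = 140.62; u = 9.89/140.62 = 7.03%.
June: labor force = 129.37 + 11.07 = 140.44; u = 11.07/140.44 = 7.88%.
Change = 7.88% − 7.03% = +0.85 pp.

The unemployment rate changed by +0.85 percentage points.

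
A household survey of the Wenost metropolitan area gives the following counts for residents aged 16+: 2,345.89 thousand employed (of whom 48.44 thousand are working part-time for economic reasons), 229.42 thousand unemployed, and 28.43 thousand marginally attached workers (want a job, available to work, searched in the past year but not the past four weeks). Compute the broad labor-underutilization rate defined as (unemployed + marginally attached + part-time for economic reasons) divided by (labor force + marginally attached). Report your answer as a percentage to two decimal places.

Labor force = 2,345.89 + 229.42 = 2,575.31 thousand.
Numerator = 229.42 + 28.43 + 48.44 = 306.29 thousand.
Denominator = 2,575.31 + 28.43 = 2,603.74 thousand.
Broad rate = 306.29 / 2,603.74 = 11.76%.

Broad underutilization rate ≈ 11.76%.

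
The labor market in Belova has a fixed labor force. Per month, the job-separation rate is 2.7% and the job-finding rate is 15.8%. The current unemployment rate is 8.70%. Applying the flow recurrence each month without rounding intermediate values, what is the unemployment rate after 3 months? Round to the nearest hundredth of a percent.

Unemployment rate after three months ≈ 11.40%.

With a fixed labor force, u_{t+1} = u_t + s·(1−u_t) − f·u_t = u_t·(1−s−f) + s.
Here 1−s−f = 0.815 and s = 0.027.
u_1 = 0.087000 × 0.815 + 0.027 = 0.097905.
u_2 = 0.097905 × 0.815 + 0.027 = 0.106793.
u_3 = 0.106793 × 0.815 + 0.027 = 0.114036.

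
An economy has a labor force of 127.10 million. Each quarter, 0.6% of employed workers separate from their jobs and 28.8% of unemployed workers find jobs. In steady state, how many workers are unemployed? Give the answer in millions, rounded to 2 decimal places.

About 2.59 million are unemployed in steady state.

Steady-state unemployment rate u* = s/(s+f) = 0.6/(0.6+28.8) = 0.020408.
Unemployed = u* × labor force = 0.020408 × 127.10 ≈ 2.59 million.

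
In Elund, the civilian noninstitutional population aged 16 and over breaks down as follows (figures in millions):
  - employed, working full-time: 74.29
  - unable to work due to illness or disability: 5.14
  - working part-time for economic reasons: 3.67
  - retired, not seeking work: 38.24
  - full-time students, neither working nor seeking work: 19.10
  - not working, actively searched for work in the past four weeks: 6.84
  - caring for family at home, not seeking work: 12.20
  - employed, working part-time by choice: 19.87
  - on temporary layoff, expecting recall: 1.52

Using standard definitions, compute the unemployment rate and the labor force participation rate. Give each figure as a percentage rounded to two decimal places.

Employed = 74.29 + 3.67 + 19.87 = 97.83 million (anyone who worked, including part-time for economic reasons, counts as employed).
Unemployed = 6.84 + 1.52 = 8.36 million (jobless and actively searching, or on temporary layoff).
Labor force = 97.83 + 8.36 = 106.19 million.
Not in labor force = 5.14 + 38.24 + 19.10 + 12.20 = 74.68 million (those not working and not actively searching are outside the labor force).
Civilian working-age population = 106.19 + 74.68 = 180.87 million.
Unemployment rate = 8.36 / 106.19 = 7.87%.
Labor force participation rate = 106.19 / 180.87 = 58.71%.

Unemployment rate ≈ 7.87%; labor force participation rate ≈ 58.71%.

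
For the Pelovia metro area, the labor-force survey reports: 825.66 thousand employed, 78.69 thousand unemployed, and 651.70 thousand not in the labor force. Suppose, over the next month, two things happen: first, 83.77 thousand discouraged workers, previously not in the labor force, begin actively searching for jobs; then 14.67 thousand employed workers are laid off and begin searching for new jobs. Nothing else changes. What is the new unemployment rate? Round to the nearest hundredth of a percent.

New unemployment rate ≈ 17.93%.

Initially, labor force = 825.66 + 78.69 = 904.35 thousand, so u = 78.69/904.35 = 8.70%.
After the first change, unemployed and labor force both rise by 83.77 → E = 825.66, U = 162.46, labor force = 988.12 thousand.
After the second change, employed falls and unemployed rises by 14.67; labor force unchanged → E = 810.99, U = 177.13, labor force = 988.12 thousand.
New unemployment rate = 177.13 / 988.12 = 17.93%.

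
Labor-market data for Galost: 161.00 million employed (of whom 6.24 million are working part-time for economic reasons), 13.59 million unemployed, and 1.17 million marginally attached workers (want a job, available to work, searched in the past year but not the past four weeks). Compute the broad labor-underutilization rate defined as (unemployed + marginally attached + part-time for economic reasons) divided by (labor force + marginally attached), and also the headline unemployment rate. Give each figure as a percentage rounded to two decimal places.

Broad underutilization rate ≈ 11.95%; headline unemployment rate ≈ 7.78%.

Labor force = 161.00 + 13.59 = 174.59 million.
Numerator = 13.59 + 1.17 + 6.24 = 21.00 million.
Denominator = 174.59 + 1.17 = 175.76 million.
Broad rate = 21.00 / 175.76 = 11.95%.
Headline unemployment rate = 13.59 / 174.59 = 7.78%.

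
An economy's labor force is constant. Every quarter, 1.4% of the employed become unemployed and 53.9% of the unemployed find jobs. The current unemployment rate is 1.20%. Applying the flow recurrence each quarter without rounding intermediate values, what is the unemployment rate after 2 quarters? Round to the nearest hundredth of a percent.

With a fixed labor force, u_{t+1} = u_t + s·(1−u_t) − f·u_t = u_t·(1−s−f) + s.
Here 1−s−f = 0.447 and s = 0.014.
u_1 = 0.012000 × 0.447 + 0.014 = 0.019364.
u_2 = 0.019364 × 0.447 + 0.014 = 0.022656.

Unemployment rate after two quarters ≈ 2.27%.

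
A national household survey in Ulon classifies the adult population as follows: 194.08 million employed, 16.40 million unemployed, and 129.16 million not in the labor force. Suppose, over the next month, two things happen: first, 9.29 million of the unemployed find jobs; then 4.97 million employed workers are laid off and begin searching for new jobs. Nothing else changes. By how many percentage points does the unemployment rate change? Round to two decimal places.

The unemployment rate changes by −2.05 percentage points.

Initially, labor force = 194.08 + 16.40 = 210.48 million, so u = 16.40/210.48 = 7.79%.
After the first change, unemployed falls and employed rises by 9.29; labor force unchanged → E = 203.37, U = 7.11, labor force = 210.48 million.
After the second change, employed falls and unemployed rises by 4.97; labor force unchanged → E = 198.40, U = 12.08, labor force = 210.48 million.
New unemployment rate = 12.08 / 210.48 = 5.74%.
Change = 5.74% − 7.79% = −2.05 percentage points.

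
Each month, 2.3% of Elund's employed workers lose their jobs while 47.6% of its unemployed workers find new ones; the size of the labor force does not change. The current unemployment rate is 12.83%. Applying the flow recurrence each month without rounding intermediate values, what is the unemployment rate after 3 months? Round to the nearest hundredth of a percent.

Unemployment rate after three months ≈ 5.64%.

With a fixed labor force, u_{t+1} = u_t + s·(1−u_t) − f·u_t = u_t·(1−s−f) + s.
Here 1−s−f = 0.501 and s = 0.023.
u_1 = 0.128300 × 0.501 + 0.023 = 0.087278.
u_2 = 0.087278 × 0.501 + 0.023 = 0.066726.
u_3 = 0.066726 × 0.501 + 0.023 = 0.056430.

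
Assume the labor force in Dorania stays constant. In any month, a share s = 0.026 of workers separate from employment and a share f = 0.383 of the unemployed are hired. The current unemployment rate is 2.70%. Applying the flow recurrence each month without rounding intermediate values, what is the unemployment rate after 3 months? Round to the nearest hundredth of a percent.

With a fixed labor force, u_{t+1} = u_t + s·(1−u_t) − f·u_t = u_t·(1−s−f) + s.
Here 1−s−f = 0.591 and s = 0.026.
u_1 = 0.027000 × 0.591 + 0.026 = 0.041957.
u_2 = 0.041957 × 0.591 + 0.026 = 0.050797.
u_3 = 0.050797 × 0.591 + 0.026 = 0.056021.

Unemployment rate after three months ≈ 5.60%.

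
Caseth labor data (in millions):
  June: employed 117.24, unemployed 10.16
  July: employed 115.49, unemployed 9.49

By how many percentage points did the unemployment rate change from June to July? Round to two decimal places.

June: labor force = 117.24 + 10.16 = 127.40; u = 10.16/127.40 = 7.97%.
July: labor force = 115.49 + 9.49 = 124.98; u = 9.49/124.98 = 7.59%.
Change = 7.59% − 7.97% = −0.38 pp.

The unemployment rate changed by −0.38 percentage points.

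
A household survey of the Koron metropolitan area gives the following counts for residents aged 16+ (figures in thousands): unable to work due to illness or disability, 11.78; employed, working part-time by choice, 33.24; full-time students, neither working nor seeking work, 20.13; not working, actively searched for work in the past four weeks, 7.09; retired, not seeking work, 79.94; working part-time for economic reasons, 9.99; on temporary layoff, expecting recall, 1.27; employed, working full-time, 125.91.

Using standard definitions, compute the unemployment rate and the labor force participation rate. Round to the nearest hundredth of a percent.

Unemployment rate ≈ 4.71%; labor force participation rate ≈ 61.34%.

Employed = 33.24 + 9.99 + 125.91 = 169.14 thousand (anyone who worked, including part-time for economic reasons, counts as employed).
Unemployed = 7.09 + 1.27 = 8.36 thousand (jobless and actively searching, or on temporary layoff).
Labor force = 169.14 + 8.36 = 177.50 thousand.
Not in labor force = 11.78 + 20.13 + 79.94 = 111.85 thousand (those not working and not actively searching are outside the labor force).
Civilian working-age population = 177.50 + 111.85 = 289.35 thousand.
Unemployment rate = 8.36 / 177.50 = 4.71%.
Labor force participation rate = 177.50 / 289.35 = 61.34%.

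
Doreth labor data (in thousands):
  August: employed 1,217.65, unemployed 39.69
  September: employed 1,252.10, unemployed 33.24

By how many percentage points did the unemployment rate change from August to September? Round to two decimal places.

The unemployment rate changed by −0.57 percentage points.

August: labor force = 1,217.65 + 39.69 = 1,257.34; u = 39.69/1,257.34 = 3.16%.
September: labor force = 1,252.10 + 33.24 = 1,285.34; u = 33.24/1,285.34 = 2.59%.
Change = 2.59% − 3.16% = −0.57 pp.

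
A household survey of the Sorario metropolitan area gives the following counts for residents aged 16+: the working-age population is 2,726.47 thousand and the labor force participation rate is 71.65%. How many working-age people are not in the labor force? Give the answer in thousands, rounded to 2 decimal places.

About 772.95 thousand are not in the labor force.

Share not in the labor force = 1 − 0.7165 = 0.2835.
Not in labor force = 0.2835 × 2,726.47 ≈ 772.95 thousand.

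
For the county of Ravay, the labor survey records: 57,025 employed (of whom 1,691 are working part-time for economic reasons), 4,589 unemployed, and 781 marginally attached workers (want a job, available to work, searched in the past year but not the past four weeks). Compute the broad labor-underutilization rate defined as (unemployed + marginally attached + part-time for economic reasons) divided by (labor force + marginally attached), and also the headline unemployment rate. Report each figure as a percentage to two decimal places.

Labor force = 57,025 + 4,589 = 61,614.
Numerator = 4,589 + 781 + 1,691 = 7,061.
Denominator = 61,614 + 781 = 62,395.
Broad rate = 7,061 / 62,395 = 11.32%.
Headline unemployment rate = 4,589 / 61,614 = 7.45%.

Broad underutilization rate ≈ 11.32%; headline unemployment rate ≈ 7.45%.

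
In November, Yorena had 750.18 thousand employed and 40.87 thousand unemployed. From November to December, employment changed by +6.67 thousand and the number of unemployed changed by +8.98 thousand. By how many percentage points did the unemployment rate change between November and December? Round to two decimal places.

The unemployment rate changed by +1.01 percentage points.

November: labor force = 750.18 + 40.87 = 791.05; u = 40.87/791.05 = 5.17%.
December: labor force = 756.85 + 49.85 = 806.70; u = 49.85/806.70 = 6.18%.
Change = 6.18% − 5.17% = +1.01 pp.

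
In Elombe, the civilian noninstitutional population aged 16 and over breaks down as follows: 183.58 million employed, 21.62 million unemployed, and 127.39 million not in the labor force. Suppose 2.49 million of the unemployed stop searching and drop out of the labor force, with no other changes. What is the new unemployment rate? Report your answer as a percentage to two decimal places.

New unemployment rate ≈ 9.44%.

Initially, labor force = 183.58 + 21.62 = 205.20 million, so u = 21.62/205.20 = 10.54%.
After the change, unemployed and labor force both fall by 2.49 → E = 183.58, U = 19.13, labor force = 202.71 million.
New unemployment rate = 19.13 / 202.71 = 9.44%.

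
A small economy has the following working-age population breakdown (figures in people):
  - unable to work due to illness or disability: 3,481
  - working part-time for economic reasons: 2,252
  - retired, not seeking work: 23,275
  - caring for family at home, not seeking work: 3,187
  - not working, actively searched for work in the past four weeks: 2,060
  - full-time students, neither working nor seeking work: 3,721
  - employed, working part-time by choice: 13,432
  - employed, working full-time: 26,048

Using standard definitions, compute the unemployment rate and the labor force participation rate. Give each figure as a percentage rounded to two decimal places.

Employed = 2,252 + 13,432 + 26,048 = 41,732 (anyone who worked, including part-time for economic reasons, counts as employed).
Unemployed = 2,060.
Labor force = 41,732 + 2,060 = 43,792.
Not in labor force = 3,481 + 23,275 + 3,187 + 3,721 = 33,664 (those not working and not actively searching are outside the labor force).
Civilian working-age population = 43,792 + 33,664 = 77,456.
Unemployment rate = 2,060 / 43,792 = 4.70%.
Labor force participation rate = 43,792 / 77,456 = 56.54%.

Unemployment rate ≈ 4.70%; labor force participation rate ≈ 56.54%.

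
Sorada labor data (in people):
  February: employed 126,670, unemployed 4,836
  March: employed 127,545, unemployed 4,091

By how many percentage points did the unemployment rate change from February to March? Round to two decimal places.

February: labor force = 126,670 + 4,836 = 131,506; u = 4,836/131,506 = 3.68%.
March: labor force = 127,545 + 4,091 = 131,636; u = 4,091/131,636 = 3.11%.
Change = 3.11% − 3.68% = −0.57 pp.

The unemployment rate changed by −0.57 percentage points.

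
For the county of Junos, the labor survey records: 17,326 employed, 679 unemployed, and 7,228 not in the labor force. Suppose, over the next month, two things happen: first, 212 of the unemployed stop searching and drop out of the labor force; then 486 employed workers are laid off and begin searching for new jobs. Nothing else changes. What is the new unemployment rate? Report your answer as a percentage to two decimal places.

Initially, labor force = 17,326 + 679 = 18,005, so u = 679/18,005 = 3.77%.
After the first change, unemployed and labor force both fall by 212 → E = 17,326, U = 467, labor force = 17,793.
After the second change, employed falls and unemployed rises by 486; labor force unchanged → E = 16,840, U = 953, labor force = 17,793.
New unemployment rate = 953 / 17,793 = 5.36%.

New unemployment rate ≈ 5.36%.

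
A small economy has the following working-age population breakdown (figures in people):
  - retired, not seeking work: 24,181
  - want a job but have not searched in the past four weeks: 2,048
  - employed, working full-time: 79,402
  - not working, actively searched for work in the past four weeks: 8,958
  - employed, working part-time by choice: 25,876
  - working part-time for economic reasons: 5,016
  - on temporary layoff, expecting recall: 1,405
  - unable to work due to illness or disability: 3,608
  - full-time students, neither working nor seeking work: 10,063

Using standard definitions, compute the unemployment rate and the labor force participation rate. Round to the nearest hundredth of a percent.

Employed = 79,402 + 25,876 + 5,016 = 110,294 (anyone who worked, including part-time for economic reasons, counts as employed).
Unemployed = 8,958 + 1,405 = 10,363 (jobless and actively searching, or on temporary layoff).
Labor force = 110,294 + 10,363 = 120,657.
Not in labor force = 24,181 + 2,048 + 3,608 + 10,063 = 39,900 (those not working and not actively searching are outside the labor force — including those who want a job but have given up searching).
Civilian working-age population = 120,657 + 39,900 = 160,557.
Unemployment rate = 10,363 / 120,657 = 8.59%.
Labor force participation rate = 120,657 / 160,557 = 75.15%.

Unemployment rate ≈ 8.59%; labor force participation rate ≈ 75.15%.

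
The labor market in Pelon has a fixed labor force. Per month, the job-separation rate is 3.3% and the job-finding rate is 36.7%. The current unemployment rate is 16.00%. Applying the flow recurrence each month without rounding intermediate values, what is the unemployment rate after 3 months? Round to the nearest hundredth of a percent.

With a fixed labor force, u_{t+1} = u_t + s·(1−u_t) − f·u_t = u_t·(1−s−f) + s.
Here 1−s−f = 0.600 and s = 0.033.
u_1 = 0.160000 × 0.600 + 0.033 = 0.129000.
u_2 = 0.129000 × 0.600 + 0.033 = 0.110400.
u_3 = 0.110400 × 0.600 + 0.033 = 0.099240.

Unemployment rate after three months ≈ 9.92%.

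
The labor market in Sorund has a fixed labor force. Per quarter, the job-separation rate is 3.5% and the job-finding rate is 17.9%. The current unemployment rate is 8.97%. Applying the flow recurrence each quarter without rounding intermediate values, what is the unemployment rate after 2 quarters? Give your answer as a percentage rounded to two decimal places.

Unemployment rate after two quarters ≈ 11.79%.

With a fixed labor force, u_{t+1} = u_t + s·(1−u_t) − f·u_t = u_t·(1−s−f) + s.
Here 1−s−f = 0.786 and s = 0.035.
u_1 = 0.089700 × 0.786 + 0.035 = 0.105504.
u_2 = 0.105504 × 0.786 + 0.035 = 0.117926.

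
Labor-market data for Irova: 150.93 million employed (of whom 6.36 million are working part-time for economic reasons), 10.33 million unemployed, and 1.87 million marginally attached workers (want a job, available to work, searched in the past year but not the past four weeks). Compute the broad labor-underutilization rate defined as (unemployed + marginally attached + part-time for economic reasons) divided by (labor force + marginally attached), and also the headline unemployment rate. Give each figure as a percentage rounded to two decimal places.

Broad underutilization rate ≈ 11.38%; headline unemployment rate ≈ 6.41%.

Labor force = 150.93 + 10.33 = 161.26 million.
Numerator = 10.33 + 1.87 + 6.36 = 18.56 million.
Denominator = 161.26 + 1.87 = 163.13 million.
Broad rate = 18.56 / 163.13 = 11.38%.
Headline unemployment rate = 10.33 / 161.26 = 6.41%.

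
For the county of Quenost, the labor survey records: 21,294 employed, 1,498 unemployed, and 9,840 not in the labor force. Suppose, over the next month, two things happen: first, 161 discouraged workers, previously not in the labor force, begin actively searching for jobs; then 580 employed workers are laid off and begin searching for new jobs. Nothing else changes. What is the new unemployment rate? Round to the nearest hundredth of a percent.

Initially, labor force = 21,294 + 1,498 = 22,792, so u = 1,498/22,792 = 6.57%.
After the first change, unemployed and labor force both rise by 161 → E = 21,294, U = 1,659, labor force = 22,953.
After the second change, employed falls and unemployed rises by 580; labor force unchanged → E = 20,714, U = 2,239, labor force = 22,953.
New unemployment rate = 2,239 / 22,953 = 9.75%.

New unemployment rate ≈ 9.75%.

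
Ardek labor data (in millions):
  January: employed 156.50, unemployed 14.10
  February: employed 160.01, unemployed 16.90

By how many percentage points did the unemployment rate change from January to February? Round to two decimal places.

The unemployment rate changed by +1.29 percentage points.

January: labor force = 156.50 + 14.10 = 170.60; u = 14.10/170.60 = 8.26%.
February: labor force = 160.01 + 16.90 = 176.91; u = 16.90/176.91 = 9.55%.
Change = 9.55% − 8.26% = +1.29 pp.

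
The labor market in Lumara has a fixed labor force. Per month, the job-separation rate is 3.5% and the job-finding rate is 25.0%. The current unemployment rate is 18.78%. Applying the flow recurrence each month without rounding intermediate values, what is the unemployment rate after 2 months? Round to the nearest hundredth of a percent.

Unemployment rate after two months ≈ 15.60%.

With a fixed labor force, u_{t+1} = u_t + s·(1−u_t) − f·u_t = u_t·(1−s−f) + s.
Here 1−s−f = 0.715 and s = 0.035.
u_1 = 0.187800 × 0.715 + 0.035 = 0.169277.
u_2 = 0.169277 × 0.715 + 0.035 = 0.156033.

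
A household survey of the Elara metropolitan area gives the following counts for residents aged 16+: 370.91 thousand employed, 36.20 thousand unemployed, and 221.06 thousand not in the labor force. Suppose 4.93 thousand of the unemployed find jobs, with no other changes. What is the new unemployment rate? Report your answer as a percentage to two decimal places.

New unemployment rate ≈ 7.68%.

Initially, labor force = 370.91 + 36.20 = 407.11 thousand, so u = 36.20/407.11 = 8.89%.
After the change, unemployed falls and employed rises by 4.93; labor force unchanged → E = 375.84, U = 31.27, labor force = 407.11 thousand.
New unemployment rate = 31.27 / 407.11 = 7.68%.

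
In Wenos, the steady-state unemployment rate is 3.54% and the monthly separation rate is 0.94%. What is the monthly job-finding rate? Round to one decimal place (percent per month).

Job-finding rate ≈ 25.6% per month.

From u* = s/(s+f): f = s·(1−u)/u.
f = 0.94 × (1 − 0.0354) / 0.0354 = 0.9067 / 0.0354 ≈ 25.6% per month.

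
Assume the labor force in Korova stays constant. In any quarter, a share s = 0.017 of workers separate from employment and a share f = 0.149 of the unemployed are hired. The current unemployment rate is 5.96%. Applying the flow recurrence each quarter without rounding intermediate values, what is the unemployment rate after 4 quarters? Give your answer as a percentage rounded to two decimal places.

With a fixed labor force, u_{t+1} = u_t + s·(1−u_t) − f·u_t = u_t·(1−s−f) + s.
Here 1−s−f = 0.834 and s = 0.017.
u_1 = 0.059600 × 0.834 + 0.017 = 0.066706.
u_2 = 0.066706 × 0.834 + 0.017 = 0.072633.
u_3 = 0.072633 × 0.834 + 0.017 = 0.077576.
u_4 = 0.077576 × 0.834 + 0.017 = 0.081698.

Unemployment rate after four quarters ≈ 8.17%.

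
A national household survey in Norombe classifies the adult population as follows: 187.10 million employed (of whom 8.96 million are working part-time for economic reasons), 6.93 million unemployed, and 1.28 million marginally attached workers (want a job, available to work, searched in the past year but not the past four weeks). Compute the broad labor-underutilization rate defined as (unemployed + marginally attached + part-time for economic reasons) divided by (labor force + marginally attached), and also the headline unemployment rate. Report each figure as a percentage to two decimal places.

Broad underutilization rate ≈ 8.79%; headline unemployment rate ≈ 3.57%.

Labor force = 187.10 + 6.93 = 194.03 million.
Numerator = 6.93 + 1.28 + 8.96 = 17.17 million.
Denominator = 194.03 + 1.28 = 195.31 million.
Broad rate = 17.17 / 195.31 = 8.79%.
Headline unemployment rate = 6.93 / 194.03 = 3.57%.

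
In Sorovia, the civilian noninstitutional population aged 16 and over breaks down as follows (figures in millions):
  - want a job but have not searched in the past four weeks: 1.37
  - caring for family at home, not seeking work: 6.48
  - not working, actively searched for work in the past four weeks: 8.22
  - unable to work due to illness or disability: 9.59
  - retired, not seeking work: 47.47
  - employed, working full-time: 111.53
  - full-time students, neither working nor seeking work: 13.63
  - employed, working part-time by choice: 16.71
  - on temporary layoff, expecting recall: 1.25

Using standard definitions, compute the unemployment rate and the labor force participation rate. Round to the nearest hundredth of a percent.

Employed = 111.53 + 16.71 = 128.24 million.
Unemployed = 8.22 + 1.25 = 9.47 million (jobless and actively searching, or on temporary layoff).
Labor force = 128.24 + 9.47 = 137.71 million.
Not in labor force = 1.37 + 6.48 + 9.59 + 47.47 + 13.63 = 78.54 million (those not working and not actively searching are outside the labor force — including those who want a job but have given up searching).
Civilian working-age population = 137.71 + 78.54 = 216.25 million.
Unemployment rate = 9.47 / 137.71 = 6.88%.
Labor force participation rate = 137.71 / 216.25 = 63.68%.

Unemployment rate ≈ 6.88%; labor force participation rate ≈ 63.68%.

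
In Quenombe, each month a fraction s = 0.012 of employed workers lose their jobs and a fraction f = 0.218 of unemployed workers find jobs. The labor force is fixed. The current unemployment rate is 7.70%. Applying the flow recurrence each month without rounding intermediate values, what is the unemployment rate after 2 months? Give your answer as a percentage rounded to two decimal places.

With a fixed labor force, u_{t+1} = u_t + s·(1−u_t) − f·u_t = u_t·(1−s−f) + s.
Here 1−s−f = 0.770 and s = 0.012.
u_1 = 0.077000 × 0.770 + 0.012 = 0.071290.
u_2 = 0.071290 × 0.770 + 0.012 = 0.066893.

Unemployment rate after two months ≈ 6.69%.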